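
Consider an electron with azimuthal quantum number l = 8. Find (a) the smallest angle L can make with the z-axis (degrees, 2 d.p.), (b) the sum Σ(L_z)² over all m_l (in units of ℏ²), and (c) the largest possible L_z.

θ_min ≈ 19.47°; Σ(L_z)² = 408 ℏ²; L_z,max = 8ℏ

cos θ_min = 8/√72, so θ_min ≈ 19.47°.
Σ m_l² = 408, so Σ(L_z)² = 408 ℏ².
L_z,max = lℏ = 8ℏ.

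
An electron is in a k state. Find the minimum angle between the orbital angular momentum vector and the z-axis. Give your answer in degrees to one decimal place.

θ_min ≈ 20.7°

A k state has l = 7.
|L|² = l(l+1)ℏ² = 56ℏ², so |L| = 2√14 ℏ.
The smallest angle corresponds to the largest L_z, i.e. m_l = l = 7, giving L_z = 7ℏ.
cos θ_min = 7/√56, so θ_min ≈ 20.7°.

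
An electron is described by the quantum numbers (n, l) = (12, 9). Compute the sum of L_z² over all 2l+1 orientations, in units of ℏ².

Σ(L_z)² = 570 ℏ²

m_l runs from −9 to 9, i.e. {-9, -8, -7, -6, -5, -4, -3, -2, -1, 0, 1, 2, 3, 4, 5, 6, 7, 8, 9}.
Summing m² from −9 to 9: Σ m_l² = 570.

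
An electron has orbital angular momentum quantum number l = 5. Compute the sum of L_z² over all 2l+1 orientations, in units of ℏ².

m_l ∈ {-5, -4, -3, -2, -1, 0, 1, 2, 3, 4, 5}.
Summing m² from −5 to 5: Σ m_l² = 110.

Σ(L_z)² = 110 ℏ²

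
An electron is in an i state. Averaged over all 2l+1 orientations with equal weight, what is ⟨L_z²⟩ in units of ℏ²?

⟨L_z²⟩ = 14 ℏ²

An i state has l = 6.
m_l ∈ {-6, -5, -4, -3, -2, -1, 0, 1, 2, 3, 4, 5, 6}.
⟨L_z²⟩ = ℏ²·(Σ m_l²)/(2l+1) = ℏ²·182/13 = 14ℏ².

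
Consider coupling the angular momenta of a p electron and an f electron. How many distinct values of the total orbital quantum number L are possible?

By the triangle rule, |l₁ − l₂| ≤ L ≤ l₁ + l₂.
L ∈ {2, 3, 4}.
That is 3 values.

3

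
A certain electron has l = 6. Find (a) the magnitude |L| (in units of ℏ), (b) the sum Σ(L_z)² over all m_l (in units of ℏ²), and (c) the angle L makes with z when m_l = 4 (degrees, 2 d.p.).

|L| = ℏ√(6·7) = √42 ℏ ≈ 6.481ℏ.
Σ m_l² = 182, so Σ(L_z)² = 182 ℏ².
For m_l = 4: cos θ = 4/√42, θ ≈ 51.89°.

|L| = √42 ℏ ≈ 6.481ℏ; Σ(L_z)² = 182 ℏ²; θ(m_l=4) ≈ 51.89°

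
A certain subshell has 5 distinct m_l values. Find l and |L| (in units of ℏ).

l = 2, |L| = √6 ℏ ≈ 2.449ℏ

Since there are 2l+1 = 5 values of m_l, l = 2.
|L| = ℏ√(l(l+1)) = ℏ√(2·3) = √6 ℏ.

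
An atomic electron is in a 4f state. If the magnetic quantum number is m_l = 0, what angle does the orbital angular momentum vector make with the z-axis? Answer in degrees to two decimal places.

4f means n = 4, l = 3.
|L| = √(l(l+1)) ℏ = 2√3 ℏ.
L_z = m_l ℏ = 0ℏ.
cos θ = L_z/|L| = 0/√12, so θ ≈ 90.00°.

θ ≈ 90.00°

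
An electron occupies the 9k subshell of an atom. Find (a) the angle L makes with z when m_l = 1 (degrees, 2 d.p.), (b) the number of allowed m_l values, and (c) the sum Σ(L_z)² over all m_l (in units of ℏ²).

For 9k, l = 7.
For m_l = 1: cos θ = 1/√56, θ ≈ 82.32°.
There are 2l+1 = 15 values of m_l.
Σ m_l² = 280, so Σ(L_z)² = 280 ℏ².

θ(m_l=1) ≈ 82.32°; 15 values; Σ(L_z)² = 280 ℏ²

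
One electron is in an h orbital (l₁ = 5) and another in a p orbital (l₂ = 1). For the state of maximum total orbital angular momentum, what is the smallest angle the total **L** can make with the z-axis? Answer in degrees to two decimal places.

θ_min ≈ 22.21°

The total orbital quantum number L ranges from |l₁ − l₂| to l₁ + l₂ in integer steps.
L ∈ {4, 5, 6}.
The maximum is L = 6, with |L_tot| = ℏ√(6·7) = √42 ℏ.
The minimum angle with z is arccos(6/√42) ≈ 22.21°.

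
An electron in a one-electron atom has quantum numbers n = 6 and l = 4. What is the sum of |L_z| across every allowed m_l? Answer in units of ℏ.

Σ|L_z| = 20 ℏ

m_l ∈ {-4, -3, -2, -1, 0, 1, 2, 3, 4}.
Σ|m_l| = 2·4(4+1)/2 = 20.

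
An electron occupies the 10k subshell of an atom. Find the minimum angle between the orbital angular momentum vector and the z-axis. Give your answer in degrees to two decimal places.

The 10k subshell has l = 7.
|L| = √(l(l+1)) ℏ = 2√14 ℏ.
The smallest angle corresponds to the largest L_z, i.e. m_l = l = 7, giving L_z = 7ℏ.
cos θ_min = 7/√56, so θ_min ≈ 20.70°.

θ_min ≈ 20.70°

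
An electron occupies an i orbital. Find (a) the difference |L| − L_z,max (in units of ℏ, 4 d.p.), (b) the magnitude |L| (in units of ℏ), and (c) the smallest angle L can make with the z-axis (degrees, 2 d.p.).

For an i orbital, l = 6.
|L| − L_z,max = (√42 − 6)ℏ ≈ 0.4807ℏ.
|L| = ℏ√(6·7) = √42 ℏ ≈ 6.481ℏ.
cos θ_min = 6/√42, so θ_min ≈ 22.21°.

|L|−L_z,max ≈ 0.4807ℏ; |L| = √42 ℏ ≈ 6.481ℏ; θ_min ≈ 22.21°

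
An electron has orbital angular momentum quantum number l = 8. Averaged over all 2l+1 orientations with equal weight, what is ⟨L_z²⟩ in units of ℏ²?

⟨L_z²⟩ = 24 ℏ²

m_l ∈ {-8, -7, -6, -5, -4, -3, -2, -1, 0, 1, 2, 3, 4, 5, 6, 7, 8}.
⟨L_z²⟩ = ℏ²·l(l+1)/3 = 24ℏ².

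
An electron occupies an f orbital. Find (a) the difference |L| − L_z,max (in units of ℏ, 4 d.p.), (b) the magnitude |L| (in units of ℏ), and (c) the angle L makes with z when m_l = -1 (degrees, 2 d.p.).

|L|−L_z,max ≈ 0.4641ℏ; |L| = 2√3 ℏ ≈ 3.464ℏ; θ(m_l=-1) ≈ 106.78°

An f state has l = 3.
|L| − L_z,max = (2√3 − 3)ℏ ≈ 0.4641ℏ.
|L| = ℏ√(3·4) = 2√3 ℏ ≈ 3.464ℏ.
For m_l = -1: cos θ = -1/√12, θ ≈ 106.78°.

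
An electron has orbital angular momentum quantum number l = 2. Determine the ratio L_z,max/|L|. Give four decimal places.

|L| = √6 ℏ ≈ 2.4495ℏ, while L_z,max = lℏ = 2ℏ.
L_z,max/|L| = 2/√6 = 0.8165.

L_z,max/|L| = 0.8165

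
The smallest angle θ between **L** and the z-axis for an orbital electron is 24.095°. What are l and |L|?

l = 5, |L| = √30 ℏ ≈ 5.477ℏ

cos θ_min = l/√(l(l+1)) = √(l/(l+1)), so l/(l+1) = cos²(24.095°) = 0.8333.
l = cos²θ/sin²θ ≈ 5.
Then |L| = ℏ√(5·6) = √30 ℏ.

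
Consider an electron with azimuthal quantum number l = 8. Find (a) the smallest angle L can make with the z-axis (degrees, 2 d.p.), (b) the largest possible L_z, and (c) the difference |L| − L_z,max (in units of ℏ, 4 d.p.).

cos θ_min = 8/√72, so θ_min ≈ 19.47°.
L_z,max = lℏ = 8ℏ.
|L| − L_z,max = (6√2 − 8)ℏ ≈ 0.4853ℏ.

θ_min ≈ 19.47°; L_z,max = 8ℏ; |L|−L_z,max ≈ 0.4853ℏ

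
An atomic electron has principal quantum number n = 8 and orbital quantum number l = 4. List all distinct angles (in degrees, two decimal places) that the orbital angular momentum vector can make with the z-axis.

θ ∈ {26.57°, 47.87°, 63.43°, 77.08°, 90.00°, 102.92°, 116.57°, 132.13°, 153.43°}

|L| = ℏ√(l(l+1)) = 2√5 ℏ.
cos θ = m_l/√20 for each m_l ∈ {-4, -3, -2, -1, 0, 1, 2, 3, 4}.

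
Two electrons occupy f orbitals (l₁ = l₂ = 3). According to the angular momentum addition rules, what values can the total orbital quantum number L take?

L runs from |3 − 3| = 0 to 3 + 3 = 6.
Allowed values: L = 0, 1, 2, 3, 4, 5, 6.

L = 0, 1, 2, 3, 4, 5, 6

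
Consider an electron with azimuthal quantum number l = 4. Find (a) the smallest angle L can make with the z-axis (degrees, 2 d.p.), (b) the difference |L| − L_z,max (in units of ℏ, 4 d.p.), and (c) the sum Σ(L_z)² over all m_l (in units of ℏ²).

cos θ_min = 4/√20, so θ_min ≈ 26.57°.
|L| − L_z,max = (2√5 − 4)ℏ ≈ 0.4721ℏ.
Σ m_l² = 60, so Σ(L_z)² = 60 ℏ².

θ_min ≈ 26.57°; |L|−L_z,max ≈ 0.4721ℏ; Σ(L_z)² = 60 ℏ²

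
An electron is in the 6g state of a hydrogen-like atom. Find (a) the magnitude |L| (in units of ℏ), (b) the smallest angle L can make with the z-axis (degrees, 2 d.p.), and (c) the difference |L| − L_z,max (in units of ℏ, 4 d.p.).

|L| = 2√5 ℏ ≈ 4.472ℏ; θ_min ≈ 26.57°; |L|−L_z,max ≈ 0.4721ℏ

6g means n = 6, l = 4.
|L| = ℏ√(4·5) = 2√5 ℏ ≈ 4.472ℏ.
cos θ_min = 4/√20, so θ_min ≈ 26.57°.
|L| − L_z,max = (2√5 − 4)ℏ ≈ 0.4721ℏ.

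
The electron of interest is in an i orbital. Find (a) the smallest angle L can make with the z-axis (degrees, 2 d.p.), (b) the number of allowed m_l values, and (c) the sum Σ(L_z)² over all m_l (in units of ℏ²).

An i state has l = 6.
cos θ_min = 6/√42, so θ_min ≈ 22.21°.
There are 2l+1 = 13 values of m_l.
Σ m_l² = 182, so Σ(L_z)² = 182 ℏ².

θ_min ≈ 22.21°; 13 values; Σ(L_z)² = 182 ℏ²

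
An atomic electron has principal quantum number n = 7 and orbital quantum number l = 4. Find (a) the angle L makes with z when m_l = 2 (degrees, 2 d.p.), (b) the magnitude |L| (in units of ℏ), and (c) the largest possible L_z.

θ(m_l=2) ≈ 63.43°; |L| = 2√5 ℏ ≈ 4.472ℏ; L_z,max = 4ℏ

For m_l = 2: cos θ = 2/√20, θ ≈ 63.43°.
|L| = ℏ√(4·5) = 2√5 ℏ ≈ 4.472ℏ.
L_z,max = lℏ = 4ℏ.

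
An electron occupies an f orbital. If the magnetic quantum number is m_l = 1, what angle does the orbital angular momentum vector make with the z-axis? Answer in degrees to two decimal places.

An f state has l = 3.
|L| = ℏ√(l(l+1)) = 2√3 ℏ.
L_z = m_l ℏ = 1ℏ.
cos θ = L_z/|L| = 1/√12, so θ ≈ 73.22°.

θ ≈ 73.22°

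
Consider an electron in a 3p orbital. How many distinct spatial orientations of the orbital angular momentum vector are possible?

3

3p means n = 3, l = 1.
The number of m_l values is 2l + 1 = 2·1 + 1 = 3.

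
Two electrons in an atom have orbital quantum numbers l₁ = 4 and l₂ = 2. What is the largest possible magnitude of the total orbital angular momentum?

|L_tot|_max = √42 ℏ ≈ 6.481ℏ

The total orbital quantum number L ranges from |l₁ − l₂| to l₁ + l₂ in integer steps.
So L can be 2, 3, 4, 5, 6.
The largest magnitude corresponds to L = 6: |L_tot| = ℏ√(6·7) = √42 ℏ.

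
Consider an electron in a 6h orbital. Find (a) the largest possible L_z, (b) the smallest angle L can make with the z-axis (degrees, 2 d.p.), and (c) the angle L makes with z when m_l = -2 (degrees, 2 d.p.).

6h means n = 6, l = 5.
L_z,max = lℏ = 5ℏ.
cos θ_min = 5/√30, so θ_min ≈ 24.09°.
For m_l = -2: cos θ = -2/√30, θ ≈ 111.42°.

L_z,max = 5ℏ; θ_min ≈ 24.09°; θ(m_l=-2) ≈ 111.42°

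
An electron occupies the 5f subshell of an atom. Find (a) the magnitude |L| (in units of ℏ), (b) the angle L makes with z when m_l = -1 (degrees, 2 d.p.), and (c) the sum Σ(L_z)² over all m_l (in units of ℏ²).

|L| = 2√3 ℏ ≈ 3.464ℏ; θ(m_l=-1) ≈ 106.78°; Σ(L_z)² = 28 ℏ²

For 5f, l = 3.
|L| = ℏ√(3·4) = 2√3 ℏ ≈ 3.464ℏ.
For m_l = -1: cos θ = -1/√12, θ ≈ 106.78°.
Σ m_l² = 28, so Σ(L_z)² = 28 ℏ².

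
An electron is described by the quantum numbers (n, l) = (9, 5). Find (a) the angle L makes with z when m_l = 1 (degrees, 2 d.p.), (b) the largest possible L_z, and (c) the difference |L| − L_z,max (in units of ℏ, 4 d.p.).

θ(m_l=1) ≈ 79.48°; L_z,max = 5ℏ; |L|−L_z,max ≈ 0.4772ℏ

For m_l = 1: cos θ = 1/√30, θ ≈ 79.48°.
L_z,max = lℏ = 5ℏ.
|L| − L_z,max = (√30 − 5)ℏ ≈ 0.4772ℏ.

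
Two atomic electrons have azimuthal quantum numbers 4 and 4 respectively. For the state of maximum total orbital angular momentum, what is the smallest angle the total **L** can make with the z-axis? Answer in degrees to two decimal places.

By the triangle rule, |l₁ − l₂| ≤ L ≤ l₁ + l₂.
So L can be 0, 1, 2, 3, 4, 5, 6, 7, 8.
The maximum is L = 8, with |L_tot| = ℏ√(8·9) = 6√2 ℏ.
The minimum angle with z is arccos(8/√72) ≈ 19.47°.

θ_min ≈ 19.47°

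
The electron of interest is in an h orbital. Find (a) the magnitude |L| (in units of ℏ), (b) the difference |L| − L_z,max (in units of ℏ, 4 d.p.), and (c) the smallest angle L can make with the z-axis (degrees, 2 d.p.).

|L| = √30 ℏ ≈ 5.477ℏ; |L|−L_z,max ≈ 0.4772ℏ; θ_min ≈ 24.09°

An h state has l = 5.
|L| = ℏ√(5·6) = √30 ℏ ≈ 5.477ℏ.
|L| − L_z,max = (√30 − 5)ℏ ≈ 0.4772ℏ.
cos θ_min = 5/√30, so θ_min ≈ 24.09°.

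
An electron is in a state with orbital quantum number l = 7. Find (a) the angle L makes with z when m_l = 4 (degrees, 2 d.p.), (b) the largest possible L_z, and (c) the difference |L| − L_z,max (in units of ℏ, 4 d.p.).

θ(m_l=4) ≈ 57.69°; L_z,max = 7ℏ; |L|−L_z,max ≈ 0.4833ℏ

For m_l = 4: cos θ = 4/√56, θ ≈ 57.69°.
L_z,max = lℏ = 7ℏ.
|L| − L_z,max = (2√14 − 7)ℏ ≈ 0.4833ℏ.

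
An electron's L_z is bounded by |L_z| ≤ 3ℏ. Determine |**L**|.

|L| = 2√3 ℏ ≈ 3.464ℏ

L_z,max = lℏ, so l = 3.
|L| = √(l(l+1)) ℏ = 2√3 ℏ.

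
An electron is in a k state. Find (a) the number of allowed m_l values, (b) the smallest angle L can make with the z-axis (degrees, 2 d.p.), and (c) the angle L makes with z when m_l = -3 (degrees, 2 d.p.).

15 values; θ_min ≈ 20.70°; θ(m_l=-3) ≈ 113.63°

The letter k corresponds to l = 7.
There are 2l+1 = 15 values of m_l.
cos θ_min = 7/√56, so θ_min ≈ 20.70°.
For m_l = -3: cos θ = -3/√56, θ ≈ 113.63°.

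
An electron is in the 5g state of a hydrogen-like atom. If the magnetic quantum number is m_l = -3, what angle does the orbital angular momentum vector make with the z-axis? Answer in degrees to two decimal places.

5g means n = 5, l = 4.
|L|² = l(l+1)ℏ² = 20ℏ², so |L| = 2√5 ℏ.
L_z = m_l ℏ = −3ℏ.
cos θ = L_z/|L| = -3/√20, so θ ≈ 132.13°.

θ ≈ 132.13°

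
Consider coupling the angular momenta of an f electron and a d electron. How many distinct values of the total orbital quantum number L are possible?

5

L runs from |3 − 2| = 1 to 3 + 2 = 5.
L ∈ {1, 2, 3, 4, 5}.
That is 5 values.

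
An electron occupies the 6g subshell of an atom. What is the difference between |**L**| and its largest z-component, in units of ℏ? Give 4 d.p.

|L| − L_z,max ≈ 0.4721ℏ

For 6g, l = 4.
|L| = 2√5 ℏ ≈ 4.4721ℏ, while L_z,max = lℏ = 4ℏ.
The difference is (2√5 − 4)ℏ ≈ 0.4721ℏ.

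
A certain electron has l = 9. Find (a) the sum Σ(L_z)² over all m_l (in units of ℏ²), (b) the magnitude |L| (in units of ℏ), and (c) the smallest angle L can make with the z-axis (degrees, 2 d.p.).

Σ(L_z)² = 570 ℏ²; |L| = 3√10 ℏ ≈ 9.487ℏ; θ_min ≈ 18.43°

Σ m_l² = 570, so Σ(L_z)² = 570 ℏ².
|L| = ℏ√(9·10) = 3√10 ℏ ≈ 9.487ℏ.
cos θ_min = 9/√90, so θ_min ≈ 18.43°.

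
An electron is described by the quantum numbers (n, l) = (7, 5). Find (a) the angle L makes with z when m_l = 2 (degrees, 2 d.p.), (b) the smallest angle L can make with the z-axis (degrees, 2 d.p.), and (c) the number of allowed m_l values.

θ(m_l=2) ≈ 68.58°; θ_min ≈ 24.09°; 11 values

For m_l = 2: cos θ = 2/√30, θ ≈ 68.58°.
cos θ_min = 5/√30, so θ_min ≈ 24.09°.
There are 2l+1 = 11 values of m_l.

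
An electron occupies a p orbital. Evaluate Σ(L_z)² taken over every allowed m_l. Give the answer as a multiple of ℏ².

For a p orbital, l = 1.
m_l ∈ {-1, 0, 1}.
Summing m² from −1 to 1: Σ m_l² = 2.

Σ(L_z)² = 2 ℏ²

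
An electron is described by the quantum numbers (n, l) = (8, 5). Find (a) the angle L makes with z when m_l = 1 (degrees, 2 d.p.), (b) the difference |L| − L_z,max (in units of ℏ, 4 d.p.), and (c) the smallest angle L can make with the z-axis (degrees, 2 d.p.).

For m_l = 1: cos θ = 1/√30, θ ≈ 79.48°.
|L| − L_z,max = (√30 − 5)ℏ ≈ 0.4772ℏ.
cos θ_min = 5/√30, so θ_min ≈ 24.09°.

θ(m_l=1) ≈ 79.48°; |L|−L_z,max ≈ 0.4772ℏ; θ_min ≈ 24.09°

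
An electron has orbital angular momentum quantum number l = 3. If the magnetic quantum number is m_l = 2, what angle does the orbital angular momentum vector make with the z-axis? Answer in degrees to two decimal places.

|L|² = l(l+1)ℏ² = 12ℏ², so |L| = 2√3 ℏ.
L_z = m_l ℏ = 2ℏ.
cos θ = L_z/|L| = 2/√12, so θ ≈ 54.74°.

θ ≈ 54.74°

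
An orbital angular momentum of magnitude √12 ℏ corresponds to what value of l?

Since |L|² = l(l+1)ℏ², l(l+1) = 12.
l² + l − 12 = 0 ⇒ l = 3.

l = 3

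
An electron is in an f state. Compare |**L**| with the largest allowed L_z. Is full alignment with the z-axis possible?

No: L_z,max = 3ℏ < |L| = 2√3 ℏ ≈ 3.464ℏ

For an f orbital, l = 3.
|L| = 2√3 ℏ ≈ 3.4641ℏ, while L_z,max = lℏ = 3ℏ.
Since |L| > L_z,max, the vector can never point exactly along z; the closest it comes is θ_min = arccos(3/√12) ≈ 30.0°.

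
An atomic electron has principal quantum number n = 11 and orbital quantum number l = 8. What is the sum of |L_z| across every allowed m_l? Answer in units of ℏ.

Σ|L_z| = 72 ℏ

The allowed m_l values are -8, -7, -6, -5, -4, -3, -2, -1, 0, 1, 2, 3, 4, 5, 6, 7, 8.
Σ|m_l| = 2(1+2+…+8) = 72.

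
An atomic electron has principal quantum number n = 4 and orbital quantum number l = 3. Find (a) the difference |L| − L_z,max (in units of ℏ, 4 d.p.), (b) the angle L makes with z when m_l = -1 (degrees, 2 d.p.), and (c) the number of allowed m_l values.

|L| − L_z,max = (2√3 − 3)ℏ ≈ 0.4641ℏ.
For m_l = -1: cos θ = -1/√12, θ ≈ 106.78°.
There are 2l+1 = 7 values of m_l.

|L|−L_z,max ≈ 0.4641ℏ; θ(m_l=-1) ≈ 106.78°; 7 values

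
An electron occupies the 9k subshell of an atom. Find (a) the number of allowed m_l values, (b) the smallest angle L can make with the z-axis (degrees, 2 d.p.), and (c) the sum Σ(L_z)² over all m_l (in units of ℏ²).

15 values; θ_min ≈ 20.70°; Σ(L_z)² = 280 ℏ²

For 9k, l = 7.
There are 2l+1 = 15 values of m_l.
cos θ_min = 7/√56, so θ_min ≈ 20.70°.
Σ m_l² = 280, so Σ(L_z)² = 280 ℏ².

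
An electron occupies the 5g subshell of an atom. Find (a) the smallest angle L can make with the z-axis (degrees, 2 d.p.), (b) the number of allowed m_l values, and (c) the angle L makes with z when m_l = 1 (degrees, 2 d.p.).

For 5g, l = 4.
cos θ_min = 4/√20, so θ_min ≈ 26.57°.
There are 2l+1 = 9 values of m_l.
For m_l = 1: cos θ = 1/√20, θ ≈ 77.08°.

θ_min ≈ 26.57°; 9 values; θ(m_l=1) ≈ 77.08°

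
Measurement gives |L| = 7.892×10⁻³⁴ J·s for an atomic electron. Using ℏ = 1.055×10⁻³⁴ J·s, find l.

|L|/ℏ = (7.892×10⁻³⁴)/(1.055×10⁻³⁴) ≈ 7.481.
l(l+1) ≈ 7.481² ≈ 55.96, so l = 7.

l = 7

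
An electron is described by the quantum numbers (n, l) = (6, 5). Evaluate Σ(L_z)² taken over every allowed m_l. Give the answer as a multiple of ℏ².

Σ(L_z)² = 110 ℏ²

The allowed m_l values are -5, -4, -3, -2, -1, 0, 1, 2, 3, 4, 5.
Σ m_l² = l(l+1)(2l+1)/3 = 5·6·11/3 = 110.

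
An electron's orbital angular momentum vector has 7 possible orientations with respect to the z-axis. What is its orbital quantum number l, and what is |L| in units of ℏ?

l = 3, |L| = 2√3 ℏ ≈ 3.464ℏ

7 = 2l + 1, so l = (7−1)/2 = 3.
|L| = ℏ√(l(l+1)) = ℏ√(3·4) = 2√3 ℏ.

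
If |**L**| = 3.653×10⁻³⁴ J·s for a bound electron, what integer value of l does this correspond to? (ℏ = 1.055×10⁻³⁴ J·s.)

l = 3

|L|/ℏ = (3.653×10⁻³⁴)/(1.055×10⁻³⁴) ≈ 3.463.
(|L|/ℏ)² = l(l+1) ≈ 11.99 ⇒ l = 3.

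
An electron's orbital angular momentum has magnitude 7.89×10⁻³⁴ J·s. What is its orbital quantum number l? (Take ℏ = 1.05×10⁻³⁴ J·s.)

|L|/ℏ = (7.89×10⁻³⁴)/(1.05×10⁻³⁴) ≈ 7.514.
l(l+1) ≈ 7.514² ≈ 56.46, so l = 7.

l = 7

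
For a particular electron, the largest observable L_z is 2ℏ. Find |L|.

L_z,max = lℏ, so l = 2.
Then |L| = ℏ√(2·3) = √6 ℏ.

|L| = √6 ℏ ≈ 2.449ℏ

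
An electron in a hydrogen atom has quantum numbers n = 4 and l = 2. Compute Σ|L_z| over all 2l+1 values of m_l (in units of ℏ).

m_l runs from −2 to 2, i.e. {-2, -1, 0, 1, 2}.
Σ|m_l| = 2(1+2+…+2) = 6.

Σ|L_z| = 6 ℏ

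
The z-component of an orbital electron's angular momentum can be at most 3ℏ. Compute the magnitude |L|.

|L| = 2√3 ℏ ≈ 3.464ℏ

L_z,max = lℏ, so l = 3.
|L| = √(l(l+1)) ℏ = 2√3 ℏ.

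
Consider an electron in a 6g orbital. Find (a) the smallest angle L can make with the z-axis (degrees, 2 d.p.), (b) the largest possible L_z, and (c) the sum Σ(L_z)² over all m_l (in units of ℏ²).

θ_min ≈ 26.57°; L_z,max = 4ℏ; Σ(L_z)² = 60 ℏ²

6g means n = 6, l = 4.
cos θ_min = 4/√20, so θ_min ≈ 26.57°.
L_z,max = lℏ = 4ℏ.
Σ m_l² = 60, so Σ(L_z)² = 60 ℏ².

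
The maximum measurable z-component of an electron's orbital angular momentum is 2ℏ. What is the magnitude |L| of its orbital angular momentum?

|L| = √6 ℏ ≈ 2.449ℏ

The maximum L_z equals lℏ, giving l = 2.
|L| = √(l(l+1)) ℏ = √6 ℏ.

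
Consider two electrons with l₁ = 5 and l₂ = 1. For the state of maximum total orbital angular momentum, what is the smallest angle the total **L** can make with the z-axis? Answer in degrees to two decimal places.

θ_min ≈ 22.21°

Angular momentum addition gives L = |l₁ − l₂|, …, l₁ + l₂.
Allowed values: L = 4, 5, 6.
The maximum is L = 6, with |L_tot| = ℏ√(6·7) = √42 ℏ.
The minimum angle with z is arccos(6/√42) ≈ 22.21°.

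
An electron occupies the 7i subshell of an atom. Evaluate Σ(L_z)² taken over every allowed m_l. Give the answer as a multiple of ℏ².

Σ(L_z)² = 182 ℏ²

For 7i, l = 6.
The allowed m_l values are -6, -5, -4, -3, -2, -1, 0, 1, 2, 3, 4, 5, 6.
Σ m_l² = l(l+1)(2l+1)/3 = 6·7·13/3 = 182.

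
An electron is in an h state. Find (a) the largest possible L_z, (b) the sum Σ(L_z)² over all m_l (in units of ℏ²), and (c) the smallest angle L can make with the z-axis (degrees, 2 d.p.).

L_z,max = 5ℏ; Σ(L_z)² = 110 ℏ²; θ_min ≈ 24.09°

For an h orbital, l = 5.
L_z,max = lℏ = 5ℏ.
Σ m_l² = 110, so Σ(L_z)² = 110 ℏ².
cos θ_min = 5/√30, so θ_min ≈ 24.09°.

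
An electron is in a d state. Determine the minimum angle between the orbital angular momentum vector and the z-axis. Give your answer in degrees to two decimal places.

D corresponds to l = 2.
|L| = √(l(l+1)) ℏ = √6 ℏ.
The smallest angle corresponds to the largest L_z, i.e. m_l = l = 2, giving L_z = 2ℏ.
cos θ_min = 2/√6, so θ_min ≈ 35.26°.

θ_min ≈ 35.26°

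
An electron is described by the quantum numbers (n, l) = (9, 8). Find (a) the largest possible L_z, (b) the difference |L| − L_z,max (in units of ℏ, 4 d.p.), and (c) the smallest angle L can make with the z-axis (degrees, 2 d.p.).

L_z,max = lℏ = 8ℏ.
|L| − L_z,max = (6√2 − 8)ℏ ≈ 0.4853ℏ.
cos θ_min = 8/√72, so θ_min ≈ 19.47°.

L_z,max = 8ℏ; |L|−L_z,max ≈ 0.4853ℏ; θ_min ≈ 19.47°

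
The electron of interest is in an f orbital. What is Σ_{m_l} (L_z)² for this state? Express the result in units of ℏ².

Σ(L_z)² = 28 ℏ²

The letter f corresponds to l = 3.
m_l ∈ {-3, -2, -1, 0, 1, 2, 3}.
Σ m_l² = 2·(1 + 4 + 9) = 28.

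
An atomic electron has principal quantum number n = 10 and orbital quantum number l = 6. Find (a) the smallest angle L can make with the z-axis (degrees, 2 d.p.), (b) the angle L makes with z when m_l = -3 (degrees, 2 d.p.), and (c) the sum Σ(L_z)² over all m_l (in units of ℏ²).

θ_min ≈ 22.21°; θ(m_l=-3) ≈ 117.58°; Σ(L_z)² = 182 ℏ²

cos θ_min = 6/√42, so θ_min ≈ 22.21°.
For m_l = -3: cos θ = -3/√42, θ ≈ 117.58°.
Σ m_l² = 182, so Σ(L_z)² = 182 ℏ².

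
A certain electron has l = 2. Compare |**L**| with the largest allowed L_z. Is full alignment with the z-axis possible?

No: L_z,max = 2ℏ < |L| = √6 ℏ ≈ 2.449ℏ

|L| = √6 ℏ ≈ 2.4495ℏ, while L_z,max = lℏ = 2ℏ.
Since |L| > L_z,max, the vector can never point exactly along z; the closest it comes is θ_min = arccos(2/√6) ≈ 35.3°.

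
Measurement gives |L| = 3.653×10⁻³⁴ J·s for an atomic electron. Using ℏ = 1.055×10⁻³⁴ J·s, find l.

|L|/ℏ = (3.653×10⁻³⁴)/(1.055×10⁻³⁴) ≈ 3.463.
(|L|/ℏ)² = l(l+1) ≈ 11.99 ⇒ l = 3.

l = 3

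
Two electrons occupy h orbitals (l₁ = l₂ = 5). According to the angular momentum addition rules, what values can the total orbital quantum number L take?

L = 0, 1, 2, 3, 4, 5, 6, 7, 8, 9, 10

The total orbital quantum number L ranges from |l₁ − l₂| to l₁ + l₂ in integer steps.
Allowed values: L = 0, 1, 2, 3, 4, 5, 6, 7, 8, 9, 10.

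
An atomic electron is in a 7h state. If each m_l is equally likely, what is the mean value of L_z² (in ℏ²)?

⟨L_z²⟩ = 10 ℏ²

For 7h, l = 5.
m_l runs from −5 to 5, i.e. {-5, -4, -3, -2, -1, 0, 1, 2, 3, 4, 5}.
⟨L_z²⟩ = ℏ²·l(l+1)/3 = 10ℏ².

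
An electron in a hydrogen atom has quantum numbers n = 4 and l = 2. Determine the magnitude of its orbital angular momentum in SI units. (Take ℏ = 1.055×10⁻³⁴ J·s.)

|L| = ℏ√(l(l+1)) = ℏ√(2·3) = √6 ℏ
Numerically, |L| = 2.449 × (1.055×10⁻³⁴ J·s) = 2.584×10⁻³⁴ J·s.

|L| = 2.584×10⁻³⁴ J·s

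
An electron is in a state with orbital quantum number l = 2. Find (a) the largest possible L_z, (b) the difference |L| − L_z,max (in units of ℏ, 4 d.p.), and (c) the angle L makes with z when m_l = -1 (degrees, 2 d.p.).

L_z,max = 2ℏ; |L|−L_z,max ≈ 0.4495ℏ; θ(m_l=-1) ≈ 114.09°

L_z,max = lℏ = 2ℏ.
|L| − L_z,max = (√6 − 2)ℏ ≈ 0.4495ℏ.
For m_l = -1: cos θ = -1/√6, θ ≈ 114.09°.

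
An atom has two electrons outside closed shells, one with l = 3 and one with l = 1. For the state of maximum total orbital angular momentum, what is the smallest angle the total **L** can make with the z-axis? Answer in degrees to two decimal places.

θ_min ≈ 26.57°

By the triangle rule, |l₁ − l₂| ≤ L ≤ l₁ + l₂.
Allowed values: L = 2, 3, 4.
The maximum is L = 4, with |L_tot| = ℏ√(4·5) = 2√5 ℏ.
The minimum angle with z is arccos(4/√20) ≈ 26.57°.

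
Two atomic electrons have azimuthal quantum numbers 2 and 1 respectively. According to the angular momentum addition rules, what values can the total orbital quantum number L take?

Angular momentum addition gives L = |l₁ − l₂|, …, l₁ + l₂.
So L can be 1, 2, 3.

L = 1, 2, 3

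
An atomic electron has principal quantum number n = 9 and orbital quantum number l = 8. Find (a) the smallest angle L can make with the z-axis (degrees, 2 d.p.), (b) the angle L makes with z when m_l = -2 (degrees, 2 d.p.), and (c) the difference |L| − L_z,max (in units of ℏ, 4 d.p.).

cos θ_min = 8/√72, so θ_min ≈ 19.47°.
For m_l = -2: cos θ = -2/√72, θ ≈ 103.63°.
|L| − L_z,max = (6√2 − 8)ℏ ≈ 0.4853ℏ.

θ_min ≈ 19.47°; θ(m_l=-2) ≈ 103.63°; |L|−L_z,max ≈ 0.4853ℏ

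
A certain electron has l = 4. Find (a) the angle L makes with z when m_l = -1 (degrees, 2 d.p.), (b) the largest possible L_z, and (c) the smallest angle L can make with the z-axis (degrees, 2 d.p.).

For m_l = -1: cos θ = -1/√20, θ ≈ 102.92°.
L_z,max = lℏ = 4ℏ.
cos θ_min = 4/√20, so θ_min ≈ 26.57°.

θ(m_l=-1) ≈ 102.92°; L_z,max = 4ℏ; θ_min ≈ 26.57°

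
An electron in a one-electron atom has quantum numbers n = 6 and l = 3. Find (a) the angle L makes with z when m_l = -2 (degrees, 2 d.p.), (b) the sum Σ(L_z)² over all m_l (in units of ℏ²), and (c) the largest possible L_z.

For m_l = -2: cos θ = -2/√12, θ ≈ 125.26°.
Σ m_l² = 28, so Σ(L_z)² = 28 ℏ².
L_z,max = lℏ = 3ℏ.

θ(m_l=-2) ≈ 125.26°; Σ(L_z)² = 28 ℏ²; L_z,max = 3ℏ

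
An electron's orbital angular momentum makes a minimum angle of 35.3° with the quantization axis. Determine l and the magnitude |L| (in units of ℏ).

cos θ_min = l/√(l(l+1)) = √(l/(l+1)), so l/(l+1) = cos²(35.3°) = 0.6661.
l = cos²θ/sin²θ ≈ 2.
Then |L| = ℏ√(2·3) = √6 ℏ.

l = 2, |L| = √6 ℏ ≈ 2.449ℏ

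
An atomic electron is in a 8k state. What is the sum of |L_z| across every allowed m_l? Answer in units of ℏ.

8k means n = 8, l = 7.
m_l runs from −7 to 7, i.e. {-7, -6, -5, -4, -3, -2, -1, 0, 1, 2, 3, 4, 5, 6, 7}.
Σ|m_l| = 2·7(7+1)/2 = 56.

Σ|L_z| = 56 ℏ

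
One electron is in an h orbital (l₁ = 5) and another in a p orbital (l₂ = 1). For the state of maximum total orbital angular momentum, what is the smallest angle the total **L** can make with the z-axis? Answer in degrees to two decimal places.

θ_min ≈ 22.21°

By the triangle rule, |l₁ − l₂| ≤ L ≤ l₁ + l₂.
L ∈ {4, 5, 6}.
The maximum is L = 6, with |L_tot| = ℏ√(6·7) = √42 ℏ.
The minimum angle with z is arccos(6/√42) ≈ 22.21°.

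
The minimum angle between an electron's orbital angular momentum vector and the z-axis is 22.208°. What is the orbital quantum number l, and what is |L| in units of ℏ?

cos θ_min = l/√(l(l+1)) = √(l/(l+1)), so l/(l+1) = cos²(22.208°) = 0.8571.
Solving: l = 6.
Then |L| = ℏ√(6·7) = √42 ℏ.

l = 6, |L| = √42 ℏ ≈ 6.481ℏ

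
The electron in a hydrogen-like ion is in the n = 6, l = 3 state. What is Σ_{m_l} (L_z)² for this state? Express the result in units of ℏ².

Σ(L_z)² = 28 ℏ²

m_l runs from −3 to 3, i.e. {-3, -2, -1, 0, 1, 2, 3}.
Σ m_l² = 2·(1 + 4 + 9) = 28.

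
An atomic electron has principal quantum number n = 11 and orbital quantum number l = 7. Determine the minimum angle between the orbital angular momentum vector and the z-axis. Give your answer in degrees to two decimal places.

θ_min ≈ 20.70°

|L| = ℏ√(l(l+1)) = 2√14 ℏ.
The smallest angle corresponds to the largest L_z, i.e. m_l = l = 7, giving L_z = 7ℏ.
cos θ_min = 7/√56, so θ_min ≈ 20.70°.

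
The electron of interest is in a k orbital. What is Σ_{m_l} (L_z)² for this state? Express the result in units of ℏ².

Σ(L_z)² = 280 ℏ²

The letter k corresponds to l = 7.
The allowed m_l values are -7, -6, -5, -4, -3, -2, -1, 0, 1, 2, 3, 4, 5, 6, 7.
Σ m_l² = l(l+1)(2l+1)/3 = 7·8·15/3 = 280.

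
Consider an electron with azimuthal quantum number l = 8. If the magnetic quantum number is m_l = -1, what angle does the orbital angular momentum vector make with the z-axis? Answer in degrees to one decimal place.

|L| = √(l(l+1)) ℏ = 6√2 ℏ.
L_z = m_l ℏ = −1ℏ.
cos θ = L_z/|L| = -1/√72, so θ ≈ 96.8°.

θ ≈ 96.8°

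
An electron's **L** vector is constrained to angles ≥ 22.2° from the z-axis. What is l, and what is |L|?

l = 6, |L| = √42 ℏ ≈ 6.481ℏ

cos²θ_min = l/(l+1) = 0.8572.
Thus l = 0.8572/(1 − 0.8572) ≈ 6.
Then |L| = ℏ√(6·7) = √42 ℏ.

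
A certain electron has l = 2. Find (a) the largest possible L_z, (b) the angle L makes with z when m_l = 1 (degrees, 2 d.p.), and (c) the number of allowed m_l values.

L_z,max = lℏ = 2ℏ.
For m_l = 1: cos θ = 1/√6, θ ≈ 65.91°.
There are 2l+1 = 5 values of m_l.

L_z,max = 2ℏ; θ(m_l=1) ≈ 65.91°; 5 values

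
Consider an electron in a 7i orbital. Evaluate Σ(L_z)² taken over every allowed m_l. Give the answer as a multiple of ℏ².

The 7i subshell has l = 6.
m_l runs from −6 to 6, i.e. {-6, -5, -4, -3, -2, -1, 0, 1, 2, 3, 4, 5, 6}.
Summing m² from −6 to 6: Σ m_l² = 182.

Σ(L_z)² = 182 ℏ²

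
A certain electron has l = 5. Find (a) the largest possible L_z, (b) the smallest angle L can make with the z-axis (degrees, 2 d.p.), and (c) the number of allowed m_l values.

L_z,max = lℏ = 5ℏ.
cos θ_min = 5/√30, so θ_min ≈ 24.09°.
There are 2l+1 = 11 values of m_l.

L_z,max = 5ℏ; θ_min ≈ 24.09°; 11 values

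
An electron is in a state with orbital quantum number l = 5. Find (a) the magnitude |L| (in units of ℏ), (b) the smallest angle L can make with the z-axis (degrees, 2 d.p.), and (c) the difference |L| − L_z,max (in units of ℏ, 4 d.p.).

|L| = ℏ√(5·6) = √30 ℏ ≈ 5.477ℏ.
cos θ_min = 5/√30, so θ_min ≈ 24.09°.
|L| − L_z,max = (√30 − 5)ℏ ≈ 0.4772ℏ.

|L| = √30 ℏ ≈ 5.477ℏ; θ_min ≈ 24.09°; |L|−L_z,max ≈ 0.4772ℏ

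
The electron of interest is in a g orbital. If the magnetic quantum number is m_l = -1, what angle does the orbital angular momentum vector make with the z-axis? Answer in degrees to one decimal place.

A g state has l = 4.
|L|² = l(l+1)ℏ² = 20ℏ², so |L| = 2√5 ℏ.
L_z = m_l ℏ = −1ℏ.
cos θ = L_z/|L| = -1/√20, so θ ≈ 102.9°.

θ ≈ 102.9°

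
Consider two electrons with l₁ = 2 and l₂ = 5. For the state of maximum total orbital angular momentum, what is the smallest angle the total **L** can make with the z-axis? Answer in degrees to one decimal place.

Angular momentum addition gives L = |l₁ − l₂|, …, l₁ + l₂.
L ∈ {3, 4, 5, 6, 7}.
The maximum is L = 7, with |L_tot| = ℏ√(7·8) = 2√14 ℏ.
The minimum angle with z is arccos(7/√56) ≈ 20.7°.

θ_min ≈ 20.7°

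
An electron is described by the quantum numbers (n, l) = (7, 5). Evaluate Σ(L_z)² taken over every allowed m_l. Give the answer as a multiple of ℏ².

Σ(L_z)² = 110 ℏ²

m_l ∈ {-5, -4, -3, -2, -1, 0, 1, 2, 3, 4, 5}.
Summing m² from −5 to 5: Σ m_l² = 110.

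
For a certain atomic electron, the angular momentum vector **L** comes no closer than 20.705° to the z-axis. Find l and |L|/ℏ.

l = 7, |L| = 2√14 ℏ ≈ 7.483ℏ

At minimum angle, m_l = l, so cos θ = l/√(l(l+1)); cos²θ = l/(l+1) = 0.8750.
Solving: l = 7.
Then |L| = ℏ√(7·8) = 2√14 ℏ.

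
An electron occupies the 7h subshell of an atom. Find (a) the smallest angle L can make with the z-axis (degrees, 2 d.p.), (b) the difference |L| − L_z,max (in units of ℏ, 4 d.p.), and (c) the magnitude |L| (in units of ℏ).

θ_min ≈ 24.09°; |L|−L_z,max ≈ 0.4772ℏ; |L| = √30 ℏ ≈ 5.477ℏ

For 7h, l = 5.
cos θ_min = 5/√30, so θ_min ≈ 24.09°.
|L| − L_z,max = (√30 − 5)ℏ ≈ 0.4772ℏ.
|L| = ℏ√(5·6) = √30 ℏ ≈ 5.477ℏ.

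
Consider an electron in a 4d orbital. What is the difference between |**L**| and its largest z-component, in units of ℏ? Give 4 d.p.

|L| − L_z,max ≈ 0.4495ℏ

4d means n = 4, l = 2.
|L| = √6 ℏ ≈ 2.4495ℏ, while L_z,max = lℏ = 2ℏ.
The difference is (√6 − 2)ℏ ≈ 0.4495ℏ.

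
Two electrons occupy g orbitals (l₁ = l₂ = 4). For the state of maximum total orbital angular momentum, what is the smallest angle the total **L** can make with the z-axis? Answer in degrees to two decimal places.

θ_min ≈ 19.47°

The total orbital quantum number L ranges from |l₁ − l₂| to l₁ + l₂ in integer steps.
Allowed values: L = 0, 1, 2, 3, 4, 5, 6, 7, 8.
The maximum is L = 8, with |L_tot| = ℏ√(8·9) = 6√2 ℏ.
The minimum angle with z is arccos(8/√72) ≈ 19.47°.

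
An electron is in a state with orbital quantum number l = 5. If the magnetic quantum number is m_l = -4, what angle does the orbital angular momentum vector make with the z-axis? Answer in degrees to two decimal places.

|L| = ℏ√(l(l+1)) = √30 ℏ.
L_z = m_l ℏ = −4ℏ.
cos θ = L_z/|L| = -4/√30, so θ ≈ 136.91°.

θ ≈ 136.91°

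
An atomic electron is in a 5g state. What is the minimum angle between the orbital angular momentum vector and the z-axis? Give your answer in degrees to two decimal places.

The 5g subshell has l = 4.
|L| = √(l(l+1)) ℏ = 2√5 ℏ.
The smallest angle corresponds to the largest L_z, i.e. m_l = l = 4, giving L_z = 4ℏ.
cos θ_min = 4/√20, so θ_min ≈ 26.57°.

θ_min ≈ 26.57°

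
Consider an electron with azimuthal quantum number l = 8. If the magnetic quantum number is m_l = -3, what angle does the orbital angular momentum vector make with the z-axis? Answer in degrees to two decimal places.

|L| = √(l(l+1)) ℏ = 6√2 ℏ.
L_z = m_l ℏ = −3ℏ.
cos θ = L_z/|L| = -3/√72, so θ ≈ 110.70°.

θ ≈ 110.70°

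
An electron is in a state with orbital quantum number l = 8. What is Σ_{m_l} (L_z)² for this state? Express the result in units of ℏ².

m_l runs from −8 to 8, i.e. {-8, -7, -6, -5, -4, -3, -2, -1, 0, 1, 2, 3, 4, 5, 6, 7, 8}.
Summing m² from −8 to 8: Σ m_l² = 408.

Σ(L_z)² = 408 ℏ²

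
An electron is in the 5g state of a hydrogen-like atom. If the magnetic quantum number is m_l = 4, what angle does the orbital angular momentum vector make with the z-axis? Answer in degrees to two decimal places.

θ ≈ 26.57°

For 5g, l = 4.
|L| = √(l(l+1)) ℏ = 2√5 ℏ.
L_z = m_l ℏ = 4ℏ.
cos θ = L_z/|L| = 4/√20, so θ ≈ 26.57°.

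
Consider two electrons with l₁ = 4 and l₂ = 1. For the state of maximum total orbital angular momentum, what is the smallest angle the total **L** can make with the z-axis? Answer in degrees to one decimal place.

θ_min ≈ 24.1°

Angular momentum addition gives L = |l₁ − l₂|, …, l₁ + l₂.
Allowed values: L = 3, 4, 5.
The maximum is L = 5, with |L_tot| = ℏ√(5·6) = √30 ℏ.
The minimum angle with z is arccos(5/√30) ≈ 24.1°.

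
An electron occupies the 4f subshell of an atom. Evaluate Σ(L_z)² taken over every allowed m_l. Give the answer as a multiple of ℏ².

Σ(L_z)² = 28 ℏ²

For 4f, l = 3.
m_l runs from −3 to 3, i.e. {-3, -2, -1, 0, 1, 2, 3}.
Summing m² from −3 to 3: Σ m_l² = 28.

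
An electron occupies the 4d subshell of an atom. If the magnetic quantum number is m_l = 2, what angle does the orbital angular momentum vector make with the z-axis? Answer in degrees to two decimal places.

θ ≈ 35.26°

The 4d subshell has l = 2.
|L| = ℏ√(l(l+1)) = √6 ℏ.
L_z = m_l ℏ = 2ℏ.
cos θ = L_z/|L| = 2/√6, so θ ≈ 35.26°.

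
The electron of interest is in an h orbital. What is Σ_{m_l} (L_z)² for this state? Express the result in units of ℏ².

Σ(L_z)² = 110 ℏ²

For an h orbital, l = 5.
m_l ∈ {-5, -4, -3, -2, -1, 0, 1, 2, 3, 4, 5}.
Σ m_l² = l(l+1)(2l+1)/3 = 5·6·11/3 = 110.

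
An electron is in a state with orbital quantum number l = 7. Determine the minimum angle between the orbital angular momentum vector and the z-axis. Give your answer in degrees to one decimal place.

|L|² = l(l+1)ℏ² = 56ℏ², so |L| = 2√14 ℏ.
The smallest angle corresponds to the largest L_z, i.e. m_l = l = 7, giving L_z = 7ℏ.
cos θ_min = 7/√56, so θ_min ≈ 20.7°.

θ_min ≈ 20.7°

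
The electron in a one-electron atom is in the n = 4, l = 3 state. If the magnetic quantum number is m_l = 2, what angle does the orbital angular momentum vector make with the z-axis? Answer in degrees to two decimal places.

|L| = √(l(l+1)) ℏ = 2√3 ℏ.
L_z = m_l ℏ = 2ℏ.
cos θ = L_z/|L| = 2/√12, so θ ≈ 54.74°.

θ ≈ 54.74°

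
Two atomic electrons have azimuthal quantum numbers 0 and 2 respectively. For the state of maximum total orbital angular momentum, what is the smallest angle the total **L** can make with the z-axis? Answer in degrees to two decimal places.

θ_min ≈ 35.26°

The total orbital quantum number L ranges from |l₁ − l₂| to l₁ + l₂ in integer steps.
So L can be 2.
The maximum is L = 2, with |L_tot| = ℏ√(2·3) = √6 ℏ.
The minimum angle with z is arccos(2/√6) ≈ 35.26°.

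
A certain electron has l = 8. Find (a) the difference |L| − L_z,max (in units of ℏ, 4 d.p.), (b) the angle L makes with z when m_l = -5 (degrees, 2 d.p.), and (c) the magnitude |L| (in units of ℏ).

|L| − L_z,max = (6√2 − 8)ℏ ≈ 0.4853ℏ.
For m_l = -5: cos θ = -5/√72, θ ≈ 126.10°.
|L| = ℏ√(8·9) = 6√2 ℏ ≈ 8.485ℏ.

|L|−L_z,max ≈ 0.4853ℏ; θ(m_l=-5) ≈ 126.10°; |L| = 6√2 ℏ ≈ 8.485ℏ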